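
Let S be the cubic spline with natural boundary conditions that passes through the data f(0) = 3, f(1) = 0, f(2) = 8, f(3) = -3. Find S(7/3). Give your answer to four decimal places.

6.4815

Write M_i for S''(x_i). With h_i = 1, 1, 1 and divided differences Δ_i = -3, 8, -11, the continuity of S' gives the tridiagonal system
  1·M_0 + 4·M_1 + 1·M_2 = 6(Δ_1 - Δ_0) = 66
  1·M_1 + 4·M_2 + 1·M_3 = 6(Δ_2 - Δ_1) = -114
Natural end conditions: M_0 = M_3 = 0.
Solving: M_0 = 0, M_1 = 126/5, M_2 = -174/5, M_3 = 0.
On [2, 3], S(x) = 8 + 3/5·(x - 2) - 87/5·(x - 2)² + 29/5·(x - 2)³.
With (x - 2) = 1/3: S(7/3) = 175/27.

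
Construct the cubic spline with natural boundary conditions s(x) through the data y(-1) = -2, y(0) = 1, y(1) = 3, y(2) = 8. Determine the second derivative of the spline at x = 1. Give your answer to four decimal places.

With M_i denoting the second derivative at x_i, h_i = 1, 1, 1, and Δ_i = (y_(i+1) − y_i)/h_i = 3, 2, 5:
  1·M_0 + 4·M_1 + 1·M_2 = 6(Δ_1 - Δ_0) = -6
  1·M_1 + 4·M_2 + 1·M_3 = 6(Δ_2 - Δ_1) = 18
Natural end conditions: M_0 = M_3 = 0.
Solving the tridiagonal system: M_0 = 0, M_1 = -14/5, M_2 = 26/5, M_3 = 0.

5.2000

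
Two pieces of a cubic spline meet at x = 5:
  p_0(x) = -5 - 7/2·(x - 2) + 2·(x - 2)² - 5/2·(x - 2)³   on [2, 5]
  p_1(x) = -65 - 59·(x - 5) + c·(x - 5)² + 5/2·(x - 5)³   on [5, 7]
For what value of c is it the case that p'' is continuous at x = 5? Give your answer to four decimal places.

-20.5000

p_0''(x) = 4 - 15·(x - 2), so p_0''(5) = -41. On the right, p_1''(5) = 2c, so c = -41/2.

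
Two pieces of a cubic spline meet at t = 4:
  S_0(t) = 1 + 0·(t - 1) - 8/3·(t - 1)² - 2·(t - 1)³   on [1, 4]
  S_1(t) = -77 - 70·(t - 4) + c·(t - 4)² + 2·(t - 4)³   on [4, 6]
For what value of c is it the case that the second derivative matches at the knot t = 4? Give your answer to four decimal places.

S_0''(t) = -16/3 - 12·(t - 1), so S_0''(4) = -124/3. On the right, S_1''(4) = 2c, so c = -62/3.

-20.6667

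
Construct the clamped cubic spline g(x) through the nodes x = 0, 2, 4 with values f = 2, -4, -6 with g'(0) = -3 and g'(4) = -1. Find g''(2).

Put m_i = g'' at the i-th knot. Here h = (2, 2) and Δ = (-3, -1), so the interior equations h_(i-1)·m_(i-1) + 2(h_(i-1)+h_i)·m_i + h_i·m_(i+1) = 6(Δ_i − Δ_(i-1)) read
  2·m_0 + 8·m_1 + 2·m_2 = 6(Δ_1 - Δ_0) = 12
Clamped end conditions give two more equations: 2h_0·m_0 + h_0·m_1 = 6(Δ_0 - g'(0)) = 0 and h_1·m_1 + 2h_1·m_2 = 6(g'(4) - Δ_1) = 0.
Hence m_0 = -1, m_1 = 2, m_2 = -1.

2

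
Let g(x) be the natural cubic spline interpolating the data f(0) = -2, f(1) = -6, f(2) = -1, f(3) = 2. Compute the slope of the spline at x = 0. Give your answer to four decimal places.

-6.5333

Put M_i = g'' at the i-th knot. Here h = (1, 1, 1) and Δ = (-4, 5, 3), so the interior equations h_(i-1)·M_(i-1) + 2(h_(i-1)+h_i)·M_i + h_i·M_(i+1) = 6(Δ_i − Δ_(i-1)) read
  1·M_0 + 4·M_1 + 1·M_2 = 6(Δ_1 - Δ_0) = 54
  1·M_1 + 4·M_2 + 1·M_3 = 6(Δ_2 - Δ_1) = -12
Natural end conditions: M_0 = M_3 = 0.
Solving the tridiagonal system: M_0 = 0, M_1 = 76/5, M_2 = -34/5, M_3 = 0.
On [0, 1], g'(x) = b_0 + 2c_0·x + 3d_0·x² with b_0 = Δ_0 - h_0(2M_0 + M_1)/6 = -98/15, c_0 = M_0/2 = 0, d_0 = (M_1 - M_0)/(6h_0) = 38/15. So g'(0) = -98/15.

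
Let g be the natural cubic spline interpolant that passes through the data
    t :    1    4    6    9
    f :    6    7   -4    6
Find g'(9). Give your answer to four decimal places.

Let m_i = g''(x_i). Step sizes h_i = 3, 2, 3; slopes of the chords Δ_i = (y_(i+1) - y_i)/h_i = 1/3, -11/2, 10/3.
  3·m_0 + 10·m_1 + 2·m_2 = 6(Δ_1 - Δ_0) = -35
  2·m_1 + 10·m_2 + 3·m_3 = 6(Δ_2 - Δ_1) = 53
Natural end conditions: m_0 = m_3 = 0.
Solving: m_0 = 0, m_1 = -19/4, m_2 = 25/4, m_3 = 0.
On [6, 9], g'(t) = b_2 + 2c_2·(t - 6) + 3d_2·(t - 6)² with b_2 = Δ_2 - h_2(2m_2 + m_3)/6 = -35/12, c_2 = m_2/2 = 25/8, d_2 = (m_3 - m_2)/(6h_2) = -25/72. So g'(9) = 155/24.

6.4583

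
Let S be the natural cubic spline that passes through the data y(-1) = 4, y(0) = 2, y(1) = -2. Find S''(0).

Let M_i = S''(x_i). Step sizes h_i = 1, 1; slopes of the chords Δ_i = (y_(i+1) - y_i)/h_i = -2, -4.
  1·M_0 + 4·M_1 + 1·M_2 = 6(Δ_1 - Δ_0) = -12
Natural end conditions: M_0 = M_2 = 0.
Forward elimination and back-substitution give M_0 = 0, M_1 = -3, M_2 = 0.

-3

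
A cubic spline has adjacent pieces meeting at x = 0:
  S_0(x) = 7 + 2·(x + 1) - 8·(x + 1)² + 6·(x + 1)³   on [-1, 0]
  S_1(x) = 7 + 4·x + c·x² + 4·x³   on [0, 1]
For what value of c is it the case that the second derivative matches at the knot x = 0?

10

S_0''(x) = -16 + 36·(x + 1), so S_0''(0) = 20. On the right, S_1''(0) = 2c, so c = 10.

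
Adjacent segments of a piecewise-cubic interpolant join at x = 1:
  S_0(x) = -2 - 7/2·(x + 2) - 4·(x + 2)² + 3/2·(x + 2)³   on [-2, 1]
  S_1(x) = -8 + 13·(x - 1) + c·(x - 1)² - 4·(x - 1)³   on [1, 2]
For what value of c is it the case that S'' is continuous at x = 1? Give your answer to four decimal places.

9.5000

S_0''(x) = -8 + 9·(x + 2), so S_0''(1) = 19. On the right, S_1''(1) = 2c, so c = 19/2.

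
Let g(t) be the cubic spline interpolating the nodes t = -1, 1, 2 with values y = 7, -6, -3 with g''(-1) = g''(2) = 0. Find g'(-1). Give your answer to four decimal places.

-9.6667

Let M_i = g''(x_i). Step sizes h_i = 2, 1; slopes of the chords Δ_i = (y_(i+1) - y_i)/h_i = -13/2, 3.
  2·M_0 + 6·M_1 + 1·M_2 = 6(Δ_1 - Δ_0) = 57
Natural end conditions: M_0 = M_2 = 0.
Hence M_0 = 0, M_1 = 19/2, M_2 = 0.
On [-1, 1], g'(t) = b_0 + 2c_0·(t + 1) + 3d_0·(t + 1)² with b_0 = Δ_0 - h_0(2M_0 + M_1)/6 = -29/3, c_0 = M_0/2 = 0, d_0 = (M_1 - M_0)/(6h_0) = 19/24. So g'(-1) = -29/3.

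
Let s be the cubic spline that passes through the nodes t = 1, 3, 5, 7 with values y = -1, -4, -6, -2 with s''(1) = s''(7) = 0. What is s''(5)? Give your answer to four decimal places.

With M_i denoting the second derivative at x_i, h_i = 2, 2, 2, and Δ_i = (y_(i+1) − y_i)/h_i = -3/2, -1, 2:
  2·M_0 + 8·M_1 + 2·M_2 = 6(Δ_1 - Δ_0) = 3
  2·M_1 + 8·M_2 + 2·M_3 = 6(Δ_2 - Δ_1) = 18
Natural end conditions: M_0 = M_3 = 0.
Solving the tridiagonal system: M_0 = 0, M_1 = -1/5, M_2 = 23/10, M_3 = 0.

2.3000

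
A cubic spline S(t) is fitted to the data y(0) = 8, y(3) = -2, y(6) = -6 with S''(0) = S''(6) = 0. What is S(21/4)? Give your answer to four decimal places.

-5.3516

With M_i denoting the second derivative at x_i, h_i = 3, 3, and Δ_i = (y_(i+1) − y_i)/h_i = -10/3, -4/3:
  3·M_0 + 12·M_1 + 3·M_2 = 6(Δ_1 - Δ_0) = 12
Natural end conditions: M_0 = M_2 = 0.
Solving the tridiagonal system: M_0 = 0, M_1 = 1, M_2 = 0.
On [3, 6], S(t) = -2 - 7/3·(t - 3) + 1/2·(t - 3)² - 1/18·(t - 3)³.
With (t - 3) = 9/4: S(21/4) = -685/128.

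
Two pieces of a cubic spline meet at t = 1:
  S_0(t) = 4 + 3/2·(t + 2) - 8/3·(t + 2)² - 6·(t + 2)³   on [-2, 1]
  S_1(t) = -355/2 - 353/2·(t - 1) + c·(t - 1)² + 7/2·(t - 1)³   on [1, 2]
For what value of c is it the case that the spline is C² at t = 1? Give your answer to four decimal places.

S_0''(t) = -16/3 - 36·(t + 2), so S_0''(1) = -340/3. On the right, S_1''(1) = 2c, so c = -170/3.

-56.6667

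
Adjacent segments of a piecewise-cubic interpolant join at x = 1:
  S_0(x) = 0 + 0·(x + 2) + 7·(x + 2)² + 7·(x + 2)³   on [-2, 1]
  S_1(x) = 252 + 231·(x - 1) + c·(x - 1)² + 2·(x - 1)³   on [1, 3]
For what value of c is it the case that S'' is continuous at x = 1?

70

S_0''(x) = 14 + 42·(x + 2), so S_0''(1) = 140. On the right, S_1''(1) = 2c, so c = 70.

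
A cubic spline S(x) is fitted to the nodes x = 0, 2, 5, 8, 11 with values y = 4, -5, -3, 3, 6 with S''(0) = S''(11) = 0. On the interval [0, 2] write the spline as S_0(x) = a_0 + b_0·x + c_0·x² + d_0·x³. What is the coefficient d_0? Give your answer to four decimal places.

With M_i denoting the second derivative at x_i, h_i = 2, 3, 3, 3, and Δ_i = (y_(i+1) − y_i)/h_i = -9/2, 2/3, 2, 1:
  2·M_0 + 10·M_1 + 3·M_2 = 6(Δ_1 - Δ_0) = 31
  3·M_1 + 12·M_2 + 3·M_3 = 6(Δ_2 - Δ_1) = 8
  3·M_2 + 12·M_3 + 3·M_4 = 6(Δ_3 - Δ_2) = -6
Natural end conditions: M_0 = M_4 = 0.
Solving the tridiagonal system: M_0 = 0, M_1 = 427/138, M_2 = 4/207, M_3 = -209/414, M_4 = 0.
On [0, 2], with S_0(x) = a_0 + b_0·x + c_0·x² + d_0·x³: c_0 = M_0/2 = 0, d_0 = (M_1 - M_0)/(6h_0) = 427/1656, b_0 = Δ_0 - h_0(2M_0 + M_1)/6 = -1145/207.

0.2579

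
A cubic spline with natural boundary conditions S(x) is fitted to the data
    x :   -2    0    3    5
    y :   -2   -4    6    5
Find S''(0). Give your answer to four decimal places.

With m_i denoting the second derivative at x_i, h_i = 2, 3, 2, and Δ_i = (y_(i+1) − y_i)/h_i = -1, 10/3, -1/2:
  2·m_0 + 10·m_1 + 3·m_2 = 6(Δ_1 - Δ_0) = 26
  3·m_1 + 10·m_2 + 2·m_3 = 6(Δ_2 - Δ_1) = -23
Natural end conditions: m_0 = m_3 = 0.
Hence m_0 = 0, m_1 = 47/13, m_2 = -44/13, m_3 = 0.

3.6154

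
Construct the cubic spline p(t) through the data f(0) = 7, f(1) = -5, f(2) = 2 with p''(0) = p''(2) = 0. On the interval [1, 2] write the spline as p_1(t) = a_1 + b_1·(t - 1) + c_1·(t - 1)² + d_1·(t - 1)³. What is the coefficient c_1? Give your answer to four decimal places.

14.2500

Put σ_i = p'' at the i-th knot. Here h = (1, 1) and Δ = (-12, 7), so the interior equations h_(i-1)·σ_(i-1) + 2(h_(i-1)+h_i)·σ_i + h_i·σ_(i+1) = 6(Δ_i − Δ_(i-1)) read
  1·σ_0 + 4·σ_1 + 1·σ_2 = 6(Δ_1 - Δ_0) = 114
Natural end conditions: σ_0 = σ_2 = 0.
Solving: σ_0 = 0, σ_1 = 57/2, σ_2 = 0.
On [1, 2], with p_1(t) = a_1 + b_1·(t - 1) + c_1·(t - 1)² + d_1·(t - 1)³: c_1 = σ_1/2 = 57/4, d_1 = (σ_2 - σ_1)/(6h_1) = -19/4, b_1 = Δ_1 - h_1(2σ_1 + σ_2)/6 = -5/2.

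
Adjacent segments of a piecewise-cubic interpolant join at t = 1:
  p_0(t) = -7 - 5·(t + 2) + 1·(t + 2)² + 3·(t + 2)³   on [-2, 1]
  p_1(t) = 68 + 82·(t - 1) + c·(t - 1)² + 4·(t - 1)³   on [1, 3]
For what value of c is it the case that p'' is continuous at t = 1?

28

p_0''(t) = 2 + 18·(t + 2), so p_0''(1) = 56. On the right, p_1''(1) = 2c, so c = 28.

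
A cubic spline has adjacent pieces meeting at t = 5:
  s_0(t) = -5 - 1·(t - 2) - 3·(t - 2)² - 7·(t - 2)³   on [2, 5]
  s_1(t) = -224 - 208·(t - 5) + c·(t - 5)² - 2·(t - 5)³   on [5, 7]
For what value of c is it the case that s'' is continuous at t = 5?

s_0''(t) = -6 - 42·(t - 2), so s_0''(5) = -132. On the right, s_1''(5) = 2c, so c = -66.

-66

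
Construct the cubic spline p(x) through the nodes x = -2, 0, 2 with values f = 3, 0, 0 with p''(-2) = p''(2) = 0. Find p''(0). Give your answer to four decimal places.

1.1250

With M_i denoting the second derivative at x_i, h_i = 2, 2, and Δ_i = (y_(i+1) − y_i)/h_i = -3/2, 0:
  2·M_0 + 8·M_1 + 2·M_2 = 6(Δ_1 - Δ_0) = 9
Natural end conditions: M_0 = M_2 = 0.
Solving the tridiagonal system: M_0 = 0, M_1 = 9/8, M_2 = 0.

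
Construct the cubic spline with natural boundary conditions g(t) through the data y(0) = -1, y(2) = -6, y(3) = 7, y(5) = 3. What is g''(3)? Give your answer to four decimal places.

-18.0857

Put M_i = g'' at the i-th knot. Here h = (2, 1, 2) and Δ = (-5/2, 13, -2), so the interior equations h_(i-1)·M_(i-1) + 2(h_(i-1)+h_i)·M_i + h_i·M_(i+1) = 6(Δ_i − Δ_(i-1)) read
  2·M_0 + 6·M_1 + 1·M_2 = 6(Δ_1 - Δ_0) = 93
  1·M_1 + 6·M_2 + 2·M_3 = 6(Δ_2 - Δ_1) = -90
Natural end conditions: M_0 = M_3 = 0.
Solving the tridiagonal system: M_0 = 0, M_1 = 648/35, M_2 = -633/35, M_3 = 0.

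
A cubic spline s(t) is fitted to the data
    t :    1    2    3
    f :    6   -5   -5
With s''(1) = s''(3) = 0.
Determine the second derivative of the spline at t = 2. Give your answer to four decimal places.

16.5000

Put σ_i = s'' at the i-th knot. Here h = (1, 1) and Δ = (-11, 0), so the interior equations h_(i-1)·σ_(i-1) + 2(h_(i-1)+h_i)·σ_i + h_i·σ_(i+1) = 6(Δ_i − Δ_(i-1)) read
  1·σ_0 + 4·σ_1 + 1·σ_2 = 6(Δ_1 - Δ_0) = 66
Natural end conditions: σ_0 = σ_2 = 0.
Solving the tridiagonal system: σ_0 = 0, σ_1 = 33/2, σ_2 = 0.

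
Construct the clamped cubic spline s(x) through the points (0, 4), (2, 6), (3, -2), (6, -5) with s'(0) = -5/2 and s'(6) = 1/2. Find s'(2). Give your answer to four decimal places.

-4.5000

Put σ_i = s'' at the i-th knot. Here h = (2, 1, 3) and Δ = (1, -8, -1), so the interior equations h_(i-1)·σ_(i-1) + 2(h_(i-1)+h_i)·σ_i + h_i·σ_(i+1) = 6(Δ_i − Δ_(i-1)) read
  2·σ_0 + 6·σ_1 + 1·σ_2 = 6(Δ_1 - Δ_0) = -54
  1·σ_1 + 8·σ_2 + 3·σ_3 = 6(Δ_2 - Δ_1) = 42
Clamped end conditions give two more equations: 2h_0·σ_0 + h_0·σ_1 = 6(Δ_0 - s'(0)) = 21 and h_2·σ_2 + 2h_2·σ_3 = 6(s'(6) - Δ_2) = 9.
Solving the tridiagonal system: σ_0 = 25/2, σ_1 = -29/2, σ_2 = 8, σ_3 = -5/2.
On [2, 3], s'(x) = b_1 + 2c_1·(x - 2) + 3d_1·(x - 2)² with b_1 = Δ_1 - h_1(2σ_1 + σ_2)/6 = -9/2, c_1 = σ_1/2 = -29/4, d_1 = (σ_2 - σ_1)/(6h_1) = 15/4. So s'(2) = -9/2.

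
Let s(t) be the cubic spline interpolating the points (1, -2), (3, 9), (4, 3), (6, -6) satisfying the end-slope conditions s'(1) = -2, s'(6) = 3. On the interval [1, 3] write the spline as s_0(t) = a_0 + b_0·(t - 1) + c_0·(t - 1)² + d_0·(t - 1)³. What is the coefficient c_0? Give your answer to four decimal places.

Let σ_i = s''(x_i). Step sizes h_i = 2, 1, 2; slopes of the chords Δ_i = (y_(i+1) - y_i)/h_i = 11/2, -6, -9/2.
  2·σ_0 + 6·σ_1 + 1·σ_2 = 6(Δ_1 - Δ_0) = -69
  1·σ_1 + 6·σ_2 + 2·σ_3 = 6(Δ_2 - Δ_1) = 9
Clamped end conditions give two more equations: 2h_0·σ_0 + h_0·σ_1 = 6(Δ_0 - s'(1)) = 45 and h_2·σ_2 + 2h_2·σ_3 = 6(s'(6) - Δ_2) = 45.
Solving the tridiagonal system: σ_0 = 41/2, σ_1 = -37/2, σ_2 = 1, σ_3 = 43/4.
On [1, 3], with s_0(t) = a_0 + b_0·(t - 1) + c_0·(t - 1)² + d_0·(t - 1)³: c_0 = σ_0/2 = 41/4, d_0 = (σ_1 - σ_0)/(6h_0) = -13/4, b_0 = Δ_0 - h_0(2σ_0 + σ_1)/6 = -2.

10.2500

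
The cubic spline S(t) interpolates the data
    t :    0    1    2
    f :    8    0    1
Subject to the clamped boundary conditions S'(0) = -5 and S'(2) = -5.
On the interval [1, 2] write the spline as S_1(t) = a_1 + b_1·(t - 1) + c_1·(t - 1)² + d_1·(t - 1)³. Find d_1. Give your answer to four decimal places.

-9.7500

Let M_i = S''(x_i). Step sizes h_i = 1, 1; slopes of the chords Δ_i = (y_(i+1) - y_i)/h_i = -8, 1.
  1·M_0 + 4·M_1 + 1·M_2 = 6(Δ_1 - Δ_0) = 54
Clamped end conditions give two more equations: 2h_0·M_0 + h_0·M_1 = 6(Δ_0 - S'(0)) = -18 and h_1·M_1 + 2h_1·M_2 = 6(S'(2) - Δ_1) = -36.
Solving: M_0 = -45/2, M_1 = 27, M_2 = -63/2.
On [1, 2], with S_1(t) = a_1 + b_1·(t - 1) + c_1·(t - 1)² + d_1·(t - 1)³: c_1 = M_1/2 = 27/2, d_1 = (M_2 - M_1)/(6h_1) = -39/4, b_1 = Δ_1 - h_1(2M_1 + M_2)/6 = -11/4.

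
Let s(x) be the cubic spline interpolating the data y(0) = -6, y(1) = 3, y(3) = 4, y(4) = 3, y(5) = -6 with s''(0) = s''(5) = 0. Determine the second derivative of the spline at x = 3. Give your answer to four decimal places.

3.9344

Write m_i for s''(x_i). With h_i = 1, 2, 1, 1 and divided differences Δ_i = 9, 1/2, -1, -9, the continuity of s' gives the tridiagonal system
  1·m_0 + 6·m_1 + 2·m_2 = 6(Δ_1 - Δ_0) = -51
  2·m_1 + 6·m_2 + 1·m_3 = 6(Δ_2 - Δ_1) = -9
  1·m_2 + 4·m_3 + 1·m_4 = 6(Δ_3 - Δ_2) = -48
Natural end conditions: m_0 = m_4 = 0.
Hence m_0 = 0, m_1 = -1197/122, m_2 = 240/61, m_3 = -792/61, m_4 = 0.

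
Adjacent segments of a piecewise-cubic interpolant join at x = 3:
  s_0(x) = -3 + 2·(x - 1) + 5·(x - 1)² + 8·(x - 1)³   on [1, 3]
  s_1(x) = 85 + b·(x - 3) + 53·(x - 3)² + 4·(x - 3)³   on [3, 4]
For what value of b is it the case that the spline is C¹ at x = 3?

118

s_0'(x) = 2 + 10·(x - 1) + 24·(x - 1)², so s_0'(3) = 118. On the right, s_1'(3) = b, so b = 118.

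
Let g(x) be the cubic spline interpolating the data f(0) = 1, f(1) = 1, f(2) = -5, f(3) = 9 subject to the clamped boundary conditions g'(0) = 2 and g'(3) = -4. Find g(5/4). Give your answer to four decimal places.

-1.3625

Put M_i = g'' at the i-th knot. Here h = (1, 1, 1) and Δ = (0, -6, 14), so the interior equations h_(i-1)·M_(i-1) + 2(h_(i-1)+h_i)·M_i + h_i·M_(i+1) = 6(Δ_i − Δ_(i-1)) read
  1·M_0 + 4·M_1 + 1·M_2 = 6(Δ_1 - Δ_0) = -36
  1·M_1 + 4·M_2 + 1·M_3 = 6(Δ_2 - Δ_1) = 120
Clamped end conditions give two more equations: 2h_0·M_0 + h_0·M_1 = 6(Δ_0 - g'(0)) = -12 and h_2·M_2 + 2h_2·M_3 = 6(g'(3) - Δ_2) = -108.
Solving: M_0 = 32/5, M_1 = -124/5, M_2 = 284/5, M_3 = -412/5.
On [1, 2], g(x) = 1 - 36/5·(x - 1) - 62/5·(x - 1)² + 68/5·(x - 1)³.
With (x - 1) = 1/4: g(5/4) = -109/80.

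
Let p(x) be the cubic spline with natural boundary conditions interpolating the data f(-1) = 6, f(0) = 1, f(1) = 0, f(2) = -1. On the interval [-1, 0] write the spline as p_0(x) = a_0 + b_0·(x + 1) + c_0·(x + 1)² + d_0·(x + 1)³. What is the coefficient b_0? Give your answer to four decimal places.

-6.0667

Put M_i = p'' at the i-th knot. Here h = (1, 1, 1) and Δ = (-5, -1, -1), so the interior equations h_(i-1)·M_(i-1) + 2(h_(i-1)+h_i)·M_i + h_i·M_(i+1) = 6(Δ_i − Δ_(i-1)) read
  1·M_0 + 4·M_1 + 1·M_2 = 6(Δ_1 - Δ_0) = 24
  1·M_1 + 4·M_2 + 1·M_3 = 6(Δ_2 - Δ_1) = 0
Natural end conditions: M_0 = M_3 = 0.
Solving the tridiagonal system: M_0 = 0, M_1 = 32/5, M_2 = -8/5, M_3 = 0.
On [-1, 0], with p_0(x) = a_0 + b_0·(x + 1) + c_0·(x + 1)² + d_0·(x + 1)³: c_0 = M_0/2 = 0, d_0 = (M_1 - M_0)/(6h_0) = 16/15, b_0 = Δ_0 - h_0(2M_0 + M_1)/6 = -91/15.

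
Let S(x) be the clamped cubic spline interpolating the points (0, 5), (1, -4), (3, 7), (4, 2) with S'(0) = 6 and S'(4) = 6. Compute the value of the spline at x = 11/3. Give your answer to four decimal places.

2.1884

Let σ_i = S''(x_i). Step sizes h_i = 1, 2, 1; slopes of the chords Δ_i = (y_(i+1) - y_i)/h_i = -9, 11/2, -5.
  1·σ_0 + 6·σ_1 + 2·σ_2 = 6(Δ_1 - Δ_0) = 87
  2·σ_1 + 6·σ_2 + 1·σ_3 = 6(Δ_2 - Δ_1) = -63
Clamped end conditions give two more equations: 2h_0·σ_0 + h_0·σ_1 = 6(Δ_0 - S'(0)) = -90 and h_2·σ_2 + 2h_2·σ_3 = 6(S'(4) - Δ_2) = 66.
Solving: σ_0 = -2187/35, σ_1 = 1224/35, σ_2 = -1056/35, σ_3 = 1683/35.
On [3, 4], S(x) = 7 - 207/70·(x - 3) - 528/35·(x - 3)² + 913/70·(x - 3)³.
With (x - 3) = 2/3: S(11/3) = 2068/945.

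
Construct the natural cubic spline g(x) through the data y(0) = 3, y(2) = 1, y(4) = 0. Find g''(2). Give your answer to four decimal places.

With σ_i denoting the second derivative at x_i, h_i = 2, 2, and Δ_i = (y_(i+1) − y_i)/h_i = -1, -1/2:
  2·σ_0 + 8·σ_1 + 2·σ_2 = 6(Δ_1 - Δ_0) = 3
Natural end conditions: σ_0 = σ_2 = 0.
Solving the tridiagonal system: σ_0 = 0, σ_1 = 3/8, σ_2 = 0.

0.3750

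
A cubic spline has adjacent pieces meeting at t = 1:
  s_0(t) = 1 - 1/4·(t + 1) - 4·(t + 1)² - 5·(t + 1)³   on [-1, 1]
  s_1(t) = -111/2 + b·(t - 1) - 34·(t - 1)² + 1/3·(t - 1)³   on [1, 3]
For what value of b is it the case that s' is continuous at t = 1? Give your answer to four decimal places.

s_0'(t) = -1/4 - 8·(t + 1) - 15·(t + 1)², so s_0'(1) = -305/4. On the right, s_1'(1) = b, so b = -305/4.

-76.2500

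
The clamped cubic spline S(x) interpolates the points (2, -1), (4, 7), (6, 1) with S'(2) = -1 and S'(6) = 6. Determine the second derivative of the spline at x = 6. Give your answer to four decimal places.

20.5000

Let σ_i = S''(x_i). Step sizes h_i = 2, 2; slopes of the chords Δ_i = (y_(i+1) - y_i)/h_i = 4, -3.
  2·σ_0 + 8·σ_1 + 2·σ_2 = 6(Δ_1 - Δ_0) = -42
Clamped end conditions give two more equations: 2h_0·σ_0 + h_0·σ_1 = 6(Δ_0 - S'(2)) = 30 and h_1·σ_1 + 2h_1·σ_2 = 6(S'(6) - Δ_1) = 54.
Solving the tridiagonal system: σ_0 = 29/2, σ_1 = -14, σ_2 = 41/2.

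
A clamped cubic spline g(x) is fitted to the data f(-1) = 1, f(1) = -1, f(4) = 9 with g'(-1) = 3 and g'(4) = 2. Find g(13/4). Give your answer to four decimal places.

Let m_i = g''(x_i). Step sizes h_i = 2, 3; slopes of the chords Δ_i = (y_(i+1) - y_i)/h_i = -1, 10/3.
  2·m_0 + 10·m_1 + 3·m_2 = 6(Δ_1 - Δ_0) = 26
Clamped end conditions give two more equations: 2h_0·m_0 + h_0·m_1 = 6(Δ_0 - g'(-1)) = -24 and h_1·m_1 + 2h_1·m_2 = 6(g'(4) - Δ_1) = -8.
Solving: m_0 = -44/5, m_1 = 28/5, m_2 = -62/15.
On [1, 4], g(x) = -1 - 1/5·(x - 1) + 14/5·(x - 1)² - 73/135·(x - 1)³.
With (x - 1) = 9/4: g(13/4) = 2101/320.

6.5656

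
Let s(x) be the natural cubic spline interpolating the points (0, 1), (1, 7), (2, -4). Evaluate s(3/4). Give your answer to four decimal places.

6.8945

Put m_i = s'' at the i-th knot. Here h = (1, 1) and Δ = (6, -11), so the interior equations h_(i-1)·m_(i-1) + 2(h_(i-1)+h_i)·m_i + h_i·m_(i+1) = 6(Δ_i − Δ_(i-1)) read
  1·m_0 + 4·m_1 + 1·m_2 = 6(Δ_1 - Δ_0) = -102
Natural end conditions: m_0 = m_2 = 0.
Solving the tridiagonal system: m_0 = 0, m_1 = -51/2, m_2 = 0.
On [0, 1], s(x) = 1 + 41/4·x + 0·x² - 17/4·x³.
With x = 3/4: s(3/4) = 1765/256.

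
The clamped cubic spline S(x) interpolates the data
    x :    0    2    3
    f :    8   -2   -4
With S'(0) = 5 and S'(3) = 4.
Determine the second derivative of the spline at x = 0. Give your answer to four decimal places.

Put σ_i = S'' at the i-th knot. Here h = (2, 1) and Δ = (-5, -2), so the interior equations h_(i-1)·σ_(i-1) + 2(h_(i-1)+h_i)·σ_i + h_i·σ_(i+1) = 6(Δ_i − Δ_(i-1)) read
  2·σ_0 + 6·σ_1 + 1·σ_2 = 6(Δ_1 - Δ_0) = 18
Clamped end conditions give two more equations: 2h_0·σ_0 + h_0·σ_1 = 6(Δ_0 - S'(0)) = -60 and h_1·σ_1 + 2h_1·σ_2 = 6(S'(3) - Δ_1) = 36.
Solving: σ_0 = -55/3, σ_1 = 20/3, σ_2 = 44/3.

-18.3333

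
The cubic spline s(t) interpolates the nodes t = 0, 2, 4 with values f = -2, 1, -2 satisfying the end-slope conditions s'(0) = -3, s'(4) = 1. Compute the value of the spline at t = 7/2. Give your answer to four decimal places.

Write M_i for s''(x_i). With h_i = 2, 2 and divided differences Δ_i = 3/2, -3/2, the continuity of s' gives the tridiagonal system
  2·M_0 + 8·M_1 + 2·M_2 = 6(Δ_1 - Δ_0) = -18
Clamped end conditions give two more equations: 2h_0·M_0 + h_0·M_1 = 6(Δ_0 - s'(0)) = 27 and h_1·M_1 + 2h_1·M_2 = 6(s'(4) - Δ_1) = 15.
Solving the tridiagonal system: M_0 = 10, M_1 = -13/2, M_2 = 7.
On [2, 4], s(t) = 1 + 1/2·(t - 2) - 13/4·(t - 2)² + 9/8·(t - 2)³.
With (t - 2) = 3/2: s(7/2) = -113/64.

-1.7656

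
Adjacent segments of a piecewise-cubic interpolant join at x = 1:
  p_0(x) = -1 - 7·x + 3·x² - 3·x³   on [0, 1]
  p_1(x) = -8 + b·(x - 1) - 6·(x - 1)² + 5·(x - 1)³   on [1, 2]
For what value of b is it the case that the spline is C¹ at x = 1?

p_0'(x) = -7 + 6·x - 9·x², so p_0'(1) = -10. On the right, p_1'(1) = b, so b = -10.

-10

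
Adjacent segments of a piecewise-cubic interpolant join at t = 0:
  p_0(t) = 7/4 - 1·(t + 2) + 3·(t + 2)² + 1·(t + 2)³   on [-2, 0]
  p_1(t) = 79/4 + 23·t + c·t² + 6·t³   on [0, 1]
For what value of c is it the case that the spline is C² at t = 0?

9

p_0''(t) = 6 + 6·(t + 2), so p_0''(0) = 18. On the right, p_1''(0) = 2c, so c = 9.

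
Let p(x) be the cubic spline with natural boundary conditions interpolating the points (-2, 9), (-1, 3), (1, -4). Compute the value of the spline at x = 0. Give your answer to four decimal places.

Let σ_i = p''(x_i). Step sizes h_i = 1, 2; slopes of the chords Δ_i = (y_(i+1) - y_i)/h_i = -6, -7/2.
  1·σ_0 + 6·σ_1 + 2·σ_2 = 6(Δ_1 - Δ_0) = 15
Natural end conditions: σ_0 = σ_2 = 0.
Solving the tridiagonal system: σ_0 = 0, σ_1 = 5/2, σ_2 = 0.
On [-1, 1], p(x) = 3 - 31/6·(x + 1) + 5/4·(x + 1)² - 5/24·(x + 1)³.
With (x + 1) = 1: p(0) = -9/8.

-1.1250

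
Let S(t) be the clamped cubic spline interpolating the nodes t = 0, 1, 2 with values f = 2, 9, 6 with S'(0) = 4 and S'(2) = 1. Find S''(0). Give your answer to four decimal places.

22.5000

Let m_i = S''(x_i). Step sizes h_i = 1, 1; slopes of the chords Δ_i = (y_(i+1) - y_i)/h_i = 7, -3.
  1·m_0 + 4·m_1 + 1·m_2 = 6(Δ_1 - Δ_0) = -60
Clamped end conditions give two more equations: 2h_0·m_0 + h_0·m_1 = 6(Δ_0 - S'(0)) = 18 and h_1·m_1 + 2h_1·m_2 = 6(S'(2) - Δ_1) = 24.
Solving the tridiagonal system: m_0 = 45/2, m_1 = -27, m_2 = 51/2.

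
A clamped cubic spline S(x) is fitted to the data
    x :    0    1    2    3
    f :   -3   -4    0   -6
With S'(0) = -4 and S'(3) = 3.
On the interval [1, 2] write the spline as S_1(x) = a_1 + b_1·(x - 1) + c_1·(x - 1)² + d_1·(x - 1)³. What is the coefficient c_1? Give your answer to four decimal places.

Put σ_i = S'' at the i-th knot. Here h = (1, 1, 1) and Δ = (-1, 4, -6), so the interior equations h_(i-1)·σ_(i-1) + 2(h_(i-1)+h_i)·σ_i + h_i·σ_(i+1) = 6(Δ_i − Δ_(i-1)) read
  1·σ_0 + 4·σ_1 + 1·σ_2 = 6(Δ_1 - Δ_0) = 30
  1·σ_1 + 4·σ_2 + 1·σ_3 = 6(Δ_2 - Δ_1) = -60
Clamped end conditions give two more equations: 2h_0·σ_0 + h_0·σ_1 = 6(Δ_0 - S'(0)) = 18 and h_2·σ_2 + 2h_2·σ_3 = 6(S'(3) - Δ_2) = 54.
Forward elimination and back-substitution give σ_0 = 28/15, σ_1 = 214/15, σ_2 = -434/15, σ_3 = 622/15.
On [1, 2], with S_1(x) = a_1 + b_1·(x - 1) + c_1·(x - 1)² + d_1·(x - 1)³: c_1 = σ_1/2 = 107/15, d_1 = (σ_2 - σ_1)/(6h_1) = -36/5, b_1 = Δ_1 - h_1(2σ_1 + σ_2)/6 = 61/15.

7.1333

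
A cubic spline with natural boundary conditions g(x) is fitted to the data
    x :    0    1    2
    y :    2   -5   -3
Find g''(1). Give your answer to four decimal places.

13.5000

Write m_i for g''(x_i). With h_i = 1, 1 and divided differences Δ_i = -7, 2, the continuity of g' gives the tridiagonal system
  1·m_0 + 4·m_1 + 1·m_2 = 6(Δ_1 - Δ_0) = 54
Natural end conditions: m_0 = m_2 = 0.
Solving the tridiagonal system: m_0 = 0, m_1 = 27/2, m_2 = 0.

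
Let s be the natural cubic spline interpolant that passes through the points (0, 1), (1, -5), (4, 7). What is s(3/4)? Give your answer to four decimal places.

Let σ_i = s''(x_i). Step sizes h_i = 1, 3; slopes of the chords Δ_i = (y_(i+1) - y_i)/h_i = -6, 4.
  1·σ_0 + 8·σ_1 + 3·σ_2 = 6(Δ_1 - Δ_0) = 60
Natural end conditions: σ_0 = σ_2 = 0.
Forward elimination and back-substitution give σ_0 = 0, σ_1 = 15/2, σ_2 = 0.
On [0, 1], s(x) = 1 - 29/4·x + 0·x² + 5/4·x³.
With x = 3/4: s(3/4) = -1001/256.

-3.9102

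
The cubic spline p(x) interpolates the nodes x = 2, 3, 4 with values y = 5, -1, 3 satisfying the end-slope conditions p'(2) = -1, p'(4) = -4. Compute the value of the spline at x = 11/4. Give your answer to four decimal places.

Let M_i = p''(x_i). Step sizes h_i = 1, 1; slopes of the chords Δ_i = (y_(i+1) - y_i)/h_i = -6, 4.
  1·M_0 + 4·M_1 + 1·M_2 = 6(Δ_1 - Δ_0) = 60
Clamped end conditions give two more equations: 2h_0·M_0 + h_0·M_1 = 6(Δ_0 - p'(2)) = -30 and h_1·M_1 + 2h_1·M_2 = 6(p'(4) - Δ_1) = -48.
Forward elimination and back-substitution give M_0 = -63/2, M_1 = 33, M_2 = -81/2.
On [2, 3], p(x) = 5 - 1·(x - 2) - 63/4·(x - 2)² + 43/4·(x - 2)³.
With (x - 2) = 3/4: p(11/4) = -19/256.

-0.0742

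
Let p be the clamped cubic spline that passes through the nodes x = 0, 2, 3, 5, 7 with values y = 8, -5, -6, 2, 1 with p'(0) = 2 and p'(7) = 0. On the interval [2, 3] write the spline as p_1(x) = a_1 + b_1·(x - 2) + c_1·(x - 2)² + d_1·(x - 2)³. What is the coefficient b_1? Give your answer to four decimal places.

Put σ_i = p'' at the i-th knot. Here h = (2, 1, 2, 2) and Δ = (-13/2, -1, 4, -1/2), so the interior equations h_(i-1)·σ_(i-1) + 2(h_(i-1)+h_i)·σ_i + h_i·σ_(i+1) = 6(Δ_i − Δ_(i-1)) read
  2·σ_0 + 6·σ_1 + 1·σ_2 = 6(Δ_1 - Δ_0) = 33
  1·σ_1 + 6·σ_2 + 2·σ_3 = 6(Δ_2 - Δ_1) = 30
  2·σ_2 + 8·σ_3 + 2·σ_4 = 6(Δ_3 - Δ_2) = -27
Clamped end conditions give two more equations: 2h_0·σ_0 + h_0·σ_1 = 6(Δ_0 - p'(0)) = -51 and h_3·σ_3 + 2h_3·σ_4 = 6(p'(7) - Δ_3) = 3.
Hence σ_0 = -4415/244, σ_1 = 652/61, σ_2 = 617/122, σ_3 = -673/122, σ_4 = 214/61.
On [2, 3], with p_1(x) = a_1 + b_1·(x - 2) + c_1·(x - 2)² + d_1·(x - 2)³: c_1 = σ_1/2 = 326/61, d_1 = (σ_2 - σ_1)/(6h_1) = -229/244, b_1 = Δ_1 - h_1(2σ_1 + σ_2)/6 = -1319/244.

-5.4057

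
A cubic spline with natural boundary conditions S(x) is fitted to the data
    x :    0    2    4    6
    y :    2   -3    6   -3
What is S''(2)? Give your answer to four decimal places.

7.4000

Let M_i = S''(x_i). Step sizes h_i = 2, 2, 2; slopes of the chords Δ_i = (y_(i+1) - y_i)/h_i = -5/2, 9/2, -9/2.
  2·M_0 + 8·M_1 + 2·M_2 = 6(Δ_1 - Δ_0) = 42
  2·M_1 + 8·M_2 + 2·M_3 = 6(Δ_2 - Δ_1) = -54
Natural end conditions: M_0 = M_3 = 0.
Hence M_0 = 0, M_1 = 37/5, M_2 = -43/5, M_3 = 0.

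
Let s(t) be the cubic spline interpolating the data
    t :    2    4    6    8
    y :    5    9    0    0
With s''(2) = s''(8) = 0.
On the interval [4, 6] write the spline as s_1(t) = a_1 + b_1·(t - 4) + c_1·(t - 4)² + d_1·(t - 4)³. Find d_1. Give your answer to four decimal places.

0.9167

With m_i denoting the second derivative at x_i, h_i = 2, 2, 2, and Δ_i = (y_(i+1) − y_i)/h_i = 2, -9/2, 0:
  2·m_0 + 8·m_1 + 2·m_2 = 6(Δ_1 - Δ_0) = -39
  2·m_1 + 8·m_2 + 2·m_3 = 6(Δ_2 - Δ_1) = 27
Natural end conditions: m_0 = m_3 = 0.
Solving: m_0 = 0, m_1 = -61/10, m_2 = 49/10, m_3 = 0.
On [4, 6], with s_1(t) = a_1 + b_1·(t - 4) + c_1·(t - 4)² + d_1·(t - 4)³: c_1 = m_1/2 = -61/20, d_1 = (m_2 - m_1)/(6h_1) = 11/12, b_1 = Δ_1 - h_1(2m_1 + m_2)/6 = -31/15.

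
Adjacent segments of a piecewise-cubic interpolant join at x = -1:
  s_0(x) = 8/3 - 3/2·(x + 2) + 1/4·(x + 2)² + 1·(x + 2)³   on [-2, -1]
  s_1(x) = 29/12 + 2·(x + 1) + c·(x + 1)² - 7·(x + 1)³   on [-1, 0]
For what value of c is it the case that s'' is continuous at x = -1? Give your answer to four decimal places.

s_0''(x) = 1/2 + 6·(x + 2), so s_0''(-1) = 13/2. On the right, s_1''(-1) = 2c, so c = 13/4.

3.2500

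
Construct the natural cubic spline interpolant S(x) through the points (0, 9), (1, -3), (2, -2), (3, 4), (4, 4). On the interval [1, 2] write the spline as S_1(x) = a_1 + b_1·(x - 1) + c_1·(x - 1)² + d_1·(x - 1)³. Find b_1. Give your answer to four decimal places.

With m_i denoting the second derivative at x_i, h_i = 1, 1, 1, 1, and Δ_i = (y_(i+1) − y_i)/h_i = -12, 1, 6, 0:
  1·m_0 + 4·m_1 + 1·m_2 = 6(Δ_1 - Δ_0) = 78
  1·m_1 + 4·m_2 + 1·m_3 = 6(Δ_2 - Δ_1) = 30
  1·m_2 + 4·m_3 + 1·m_4 = 6(Δ_3 - Δ_2) = -36
Natural end conditions: m_0 = m_4 = 0.
Forward elimination and back-substitution give m_0 = 0, m_1 = 507/28, m_2 = 39/7, m_3 = -291/28, m_4 = 0.
On [1, 2], with S_1(x) = a_1 + b_1·(x - 1) + c_1·(x - 1)² + d_1·(x - 1)³: c_1 = m_1/2 = 507/56, d_1 = (m_2 - m_1)/(6h_1) = -117/56, b_1 = Δ_1 - h_1(2m_1 + m_2)/6 = -167/28.

-5.9643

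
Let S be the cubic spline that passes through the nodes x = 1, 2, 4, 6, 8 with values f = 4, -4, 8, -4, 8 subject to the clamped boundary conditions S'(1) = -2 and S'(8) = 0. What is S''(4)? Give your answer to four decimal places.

-20.1163

Let M_i = S''(x_i). Step sizes h_i = 1, 2, 2, 2; slopes of the chords Δ_i = (y_(i+1) - y_i)/h_i = -8, 6, -6, 6.
  1·M_0 + 6·M_1 + 2·M_2 = 6(Δ_1 - Δ_0) = 84
  2·M_1 + 8·M_2 + 2·M_3 = 6(Δ_2 - Δ_1) = -72
  2·M_2 + 8·M_3 + 2·M_4 = 6(Δ_3 - Δ_2) = 72
Clamped end conditions give two more equations: 2h_0·M_0 + h_0·M_1 = 6(Δ_0 - S'(1)) = -36 and h_3·M_3 + 2h_3·M_4 = 6(S'(8) - Δ_3) = -36.
Solving the tridiagonal system: M_0 = -1330/43, M_1 = 1112/43, M_2 = -865/43, M_3 = 800/43, M_4 = -787/43.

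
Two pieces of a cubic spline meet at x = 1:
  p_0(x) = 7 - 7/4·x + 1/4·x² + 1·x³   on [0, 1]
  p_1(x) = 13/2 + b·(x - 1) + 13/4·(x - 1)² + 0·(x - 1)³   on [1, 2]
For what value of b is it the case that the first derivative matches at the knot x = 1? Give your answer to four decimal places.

p_0'(x) = -7/4 + 1/2·x + 3·x², so p_0'(1) = 7/4. On the right, p_1'(1) = b, so b = 7/4.

1.7500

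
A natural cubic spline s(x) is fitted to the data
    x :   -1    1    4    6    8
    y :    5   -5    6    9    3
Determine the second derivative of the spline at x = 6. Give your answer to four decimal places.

Let M_i = s''(x_i). Step sizes h_i = 2, 3, 2, 2; slopes of the chords Δ_i = (y_(i+1) - y_i)/h_i = -5, 11/3, 3/2, -3.
  2·M_0 + 10·M_1 + 3·M_2 = 6(Δ_1 - Δ_0) = 52
  3·M_1 + 10·M_2 + 2·M_3 = 6(Δ_2 - Δ_1) = -13
  2·M_2 + 8·M_3 + 2·M_4 = 6(Δ_3 - Δ_2) = -27
Natural end conditions: M_0 = M_4 = 0.
Solving: M_0 = 0, M_1 = 2051/344, M_2 = -437/172, M_3 = -1885/688, M_4 = 0.

-2.7398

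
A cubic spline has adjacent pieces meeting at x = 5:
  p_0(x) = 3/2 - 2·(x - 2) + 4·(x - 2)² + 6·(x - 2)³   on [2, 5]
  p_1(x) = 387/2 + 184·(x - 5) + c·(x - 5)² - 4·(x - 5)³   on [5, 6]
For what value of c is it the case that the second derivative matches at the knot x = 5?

58

p_0''(x) = 8 + 36·(x - 2), so p_0''(5) = 116. On the right, p_1''(5) = 2c, so c = 58.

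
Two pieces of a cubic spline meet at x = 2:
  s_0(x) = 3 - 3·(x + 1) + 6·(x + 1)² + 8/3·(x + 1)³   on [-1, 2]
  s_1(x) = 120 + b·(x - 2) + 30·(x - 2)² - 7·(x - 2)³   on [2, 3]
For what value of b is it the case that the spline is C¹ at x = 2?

105

s_0'(x) = -3 + 12·(x + 1) + 8·(x + 1)², so s_0'(2) = 105. On the right, s_1'(2) = b, so b = 105.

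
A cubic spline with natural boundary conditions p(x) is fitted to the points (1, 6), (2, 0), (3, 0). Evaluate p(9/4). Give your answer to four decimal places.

Let M_i = p''(x_i). Step sizes h_i = 1, 1; slopes of the chords Δ_i = (y_(i+1) - y_i)/h_i = -6, 0.
  1·M_0 + 4·M_1 + 1·M_2 = 6(Δ_1 - Δ_0) = 36
Natural end conditions: M_0 = M_2 = 0.
Hence M_0 = 0, M_1 = 9, M_2 = 0.
On [2, 3], p(x) = 0 - 3·(x - 2) + 9/2·(x - 2)² - 3/2·(x - 2)³.
With (x - 2) = 1/4: p(9/4) = -63/128.

-0.4922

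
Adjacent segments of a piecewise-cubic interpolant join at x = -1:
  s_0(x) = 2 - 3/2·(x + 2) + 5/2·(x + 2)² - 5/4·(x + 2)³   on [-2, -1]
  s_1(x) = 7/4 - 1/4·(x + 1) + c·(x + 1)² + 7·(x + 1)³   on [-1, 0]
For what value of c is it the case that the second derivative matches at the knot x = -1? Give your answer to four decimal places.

-1.2500

s_0''(x) = 5 - 15/2·(x + 2), so s_0''(-1) = -5/2. On the right, s_1''(-1) = 2c, so c = -5/4.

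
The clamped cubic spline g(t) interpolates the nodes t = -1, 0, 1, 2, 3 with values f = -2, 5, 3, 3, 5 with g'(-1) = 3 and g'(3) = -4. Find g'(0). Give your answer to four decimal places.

With m_i denoting the second derivative at x_i, h_i = 1, 1, 1, 1, and Δ_i = (y_(i+1) − y_i)/h_i = 7, -2, 0, 2:
  1·m_0 + 4·m_1 + 1·m_2 = 6(Δ_1 - Δ_0) = -54
  1·m_1 + 4·m_2 + 1·m_3 = 6(Δ_2 - Δ_1) = 12
  1·m_2 + 4·m_3 + 1·m_4 = 6(Δ_3 - Δ_2) = 12
Clamped end conditions give two more equations: 2h_0·m_0 + h_0·m_1 = 6(Δ_0 - g'(-1)) = 24 and h_3·m_3 + 2h_3·m_4 = 6(g'(3) - Δ_3) = -36.
Solving the tridiagonal system: m_0 = 313/14, m_1 = -145/7, m_2 = 13/2, m_3 = 47/7, m_4 = -299/14.
On [0, 1], g'(t) = b_1 + 2c_1·t + 3d_1·t² with b_1 = Δ_1 - h_1(2m_1 + m_2)/6 = 107/28, c_1 = m_1/2 = -145/14, d_1 = (m_2 - m_1)/(6h_1) = 127/28. So g'(0) = 107/28.

3.8214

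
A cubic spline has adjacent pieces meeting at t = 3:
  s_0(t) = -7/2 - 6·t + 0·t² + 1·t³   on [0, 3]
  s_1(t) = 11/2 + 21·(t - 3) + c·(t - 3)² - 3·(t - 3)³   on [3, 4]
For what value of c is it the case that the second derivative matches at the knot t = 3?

s_0''(t) = 0 + 6·t, so s_0''(3) = 18. On the right, s_1''(3) = 2c, so c = 9.

9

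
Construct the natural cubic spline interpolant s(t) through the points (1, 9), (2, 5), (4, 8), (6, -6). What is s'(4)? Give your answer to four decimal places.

-1.3636

With σ_i denoting the second derivative at x_i, h_i = 1, 2, 2, and Δ_i = (y_(i+1) − y_i)/h_i = -4, 3/2, -7:
  1·σ_0 + 6·σ_1 + 2·σ_2 = 6(Δ_1 - Δ_0) = 33
  2·σ_1 + 8·σ_2 + 2·σ_3 = 6(Δ_2 - Δ_1) = -51
Natural end conditions: σ_0 = σ_3 = 0.
Solving: σ_0 = 0, σ_1 = 183/22, σ_2 = -93/11, σ_3 = 0.
On [4, 6], s'(t) = b_2 + 2c_2·(t - 4) + 3d_2·(t - 4)² with b_2 = Δ_2 - h_2(2σ_2 + σ_3)/6 = -15/11, c_2 = σ_2/2 = -93/22, d_2 = (σ_3 - σ_2)/(6h_2) = 31/44. So s'(4) = -15/11.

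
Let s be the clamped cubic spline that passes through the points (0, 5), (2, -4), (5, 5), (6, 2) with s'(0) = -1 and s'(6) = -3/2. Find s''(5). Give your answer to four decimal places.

-9.0769

Put m_i = s'' at the i-th knot. Here h = (2, 3, 1) and Δ = (-9/2, 3, -3), so the interior equations h_(i-1)·m_(i-1) + 2(h_(i-1)+h_i)·m_i + h_i·m_(i+1) = 6(Δ_i − Δ_(i-1)) read
  2·m_0 + 10·m_1 + 3·m_2 = 6(Δ_1 - Δ_0) = 45
  3·m_1 + 8·m_2 + 1·m_3 = 6(Δ_2 - Δ_1) = -36
Clamped end conditions give two more equations: 2h_0·m_0 + h_0·m_1 = 6(Δ_0 - s'(0)) = -21 and h_2·m_2 + 2h_2·m_3 = 6(s'(6) - Δ_2) = 9.
Solving: m_0 = -128/13, m_1 = 239/26, m_2 = -118/13, m_3 = 235/26.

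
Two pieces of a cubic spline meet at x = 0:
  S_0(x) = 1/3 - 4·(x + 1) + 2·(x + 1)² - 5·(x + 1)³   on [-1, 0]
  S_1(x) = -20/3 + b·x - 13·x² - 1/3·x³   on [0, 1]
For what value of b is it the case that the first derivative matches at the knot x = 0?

-15

S_0'(x) = -4 + 4·(x + 1) - 15·(x + 1)², so S_0'(0) = -15. On the right, S_1'(0) = b, so b = -15.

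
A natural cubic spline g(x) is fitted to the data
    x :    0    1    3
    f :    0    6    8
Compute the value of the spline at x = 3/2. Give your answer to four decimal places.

7.5938

Put m_i = g'' at the i-th knot. Here h = (1, 2) and Δ = (6, 1), so the interior equations h_(i-1)·m_(i-1) + 2(h_(i-1)+h_i)·m_i + h_i·m_(i+1) = 6(Δ_i − Δ_(i-1)) read
  1·m_0 + 6·m_1 + 2·m_2 = 6(Δ_1 - Δ_0) = -30
Natural end conditions: m_0 = m_2 = 0.
Solving: m_0 = 0, m_1 = -5, m_2 = 0.
On [1, 3], g(x) = 6 + 13/3·(x - 1) - 5/2·(x - 1)² + 5/12·(x - 1)³.
With (x - 1) = 1/2: g(3/2) = 243/32.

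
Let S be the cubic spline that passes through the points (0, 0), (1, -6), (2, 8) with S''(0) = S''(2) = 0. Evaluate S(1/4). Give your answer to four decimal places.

-2.6719

Put M_i = S'' at the i-th knot. Here h = (1, 1) and Δ = (-6, 14), so the interior equations h_(i-1)·M_(i-1) + 2(h_(i-1)+h_i)·M_i + h_i·M_(i+1) = 6(Δ_i − Δ_(i-1)) read
  1·M_0 + 4·M_1 + 1·M_2 = 6(Δ_1 - Δ_0) = 120
Natural end conditions: M_0 = M_2 = 0.
Solving the tridiagonal system: M_0 = 0, M_1 = 30, M_2 = 0.
On [0, 1], S(x) = 0 - 11·x + 0·x² + 5·x³.
With x = 1/4: S(1/4) = -171/64.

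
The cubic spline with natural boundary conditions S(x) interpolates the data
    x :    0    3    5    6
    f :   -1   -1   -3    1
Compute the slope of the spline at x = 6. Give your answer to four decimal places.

4.9286

With M_i denoting the second derivative at x_i, h_i = 3, 2, 1, and Δ_i = (y_(i+1) − y_i)/h_i = 0, -1, 4:
  3·M_0 + 10·M_1 + 2·M_2 = 6(Δ_1 - Δ_0) = -6
  2·M_1 + 6·M_2 + 1·M_3 = 6(Δ_2 - Δ_1) = 30
Natural end conditions: M_0 = M_3 = 0.
Forward elimination and back-substitution give M_0 = 0, M_1 = -12/7, M_2 = 39/7, M_3 = 0.
On [5, 6], S'(x) = b_2 + 2c_2·(x - 5) + 3d_2·(x - 5)² with b_2 = Δ_2 - h_2(2M_2 + M_3)/6 = 15/7, c_2 = M_2/2 = 39/14, d_2 = (M_3 - M_2)/(6h_2) = -13/14. So S'(6) = 69/14.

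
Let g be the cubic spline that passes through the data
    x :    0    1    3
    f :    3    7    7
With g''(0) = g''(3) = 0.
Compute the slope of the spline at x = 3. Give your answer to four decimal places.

Put M_i = g'' at the i-th knot. Here h = (1, 2) and Δ = (4, 0), so the interior equations h_(i-1)·M_(i-1) + 2(h_(i-1)+h_i)·M_i + h_i·M_(i+1) = 6(Δ_i − Δ_(i-1)) read
  1·M_0 + 6·M_1 + 2·M_2 = 6(Δ_1 - Δ_0) = -24
Natural end conditions: M_0 = M_2 = 0.
Forward elimination and back-substitution give M_0 = 0, M_1 = -4, M_2 = 0.
On [1, 3], g'(x) = b_1 + 2c_1·(x - 1) + 3d_1·(x - 1)² with b_1 = Δ_1 - h_1(2M_1 + M_2)/6 = 8/3, c_1 = M_1/2 = -2, d_1 = (M_2 - M_1)/(6h_1) = 1/3. So g'(3) = -4/3.

-1.3333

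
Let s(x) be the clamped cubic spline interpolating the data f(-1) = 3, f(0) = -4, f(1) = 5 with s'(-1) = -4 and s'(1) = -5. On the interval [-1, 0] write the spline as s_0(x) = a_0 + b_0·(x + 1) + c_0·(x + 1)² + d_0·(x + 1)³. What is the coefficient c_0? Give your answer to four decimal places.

Let M_i = s''(x_i). Step sizes h_i = 1, 1; slopes of the chords Δ_i = (y_(i+1) - y_i)/h_i = -7, 9.
  1·M_0 + 4·M_1 + 1·M_2 = 6(Δ_1 - Δ_0) = 96
Clamped end conditions give two more equations: 2h_0·M_0 + h_0·M_1 = 6(Δ_0 - s'(-1)) = -18 and h_1·M_1 + 2h_1·M_2 = 6(s'(1) - Δ_1) = -84.
Solving the tridiagonal system: M_0 = -67/2, M_1 = 49, M_2 = -133/2.
On [-1, 0], with s_0(x) = a_0 + b_0·(x + 1) + c_0·(x + 1)² + d_0·(x + 1)³: c_0 = M_0/2 = -67/4, d_0 = (M_1 - M_0)/(6h_0) = 55/4, b_0 = Δ_0 - h_0(2M_0 + M_1)/6 = -4.

-16.7500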